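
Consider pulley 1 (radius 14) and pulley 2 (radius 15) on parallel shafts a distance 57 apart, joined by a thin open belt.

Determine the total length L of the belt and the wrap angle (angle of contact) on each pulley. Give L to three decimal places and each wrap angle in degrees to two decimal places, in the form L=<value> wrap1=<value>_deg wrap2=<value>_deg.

L=205.124 wrap1=177.99_deg wrap2=182.01_deg

open belt: β = asin((r2−r1)/C) = asin(1/57) = 1.0052°
wrap1 = π − 2β = 177.9895°
wrap2 = π + 2β = 182.0105°
tangent length = C·cosβ = 56.9912
L = r1·wrap1 + r2·wrap2 + 2·C·cosβ = 14·3.1065 + 15·3.1767 + 2·56.9912 = 205.1237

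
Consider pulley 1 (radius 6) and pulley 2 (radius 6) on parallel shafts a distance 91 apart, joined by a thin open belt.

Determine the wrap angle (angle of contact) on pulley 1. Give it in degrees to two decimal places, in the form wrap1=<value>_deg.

open belt: β = asin((r2−r1)/C) = asin(0/91) = 0.0000°
wrap1 = π − 2β = 180.0000°
wrap2 = π + 2β = 180.0000°

wrap1=180.00_deg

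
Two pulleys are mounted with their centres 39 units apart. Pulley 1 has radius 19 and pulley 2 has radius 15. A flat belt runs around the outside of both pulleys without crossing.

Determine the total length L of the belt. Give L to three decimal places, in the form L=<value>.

open belt: β = asin((r2−r1)/C) = asin(-4/39) = -5.8868°
wrap1 = π − 2β = 191.7737°
wrap2 = π + 2β = 168.2263°
tangent length = C·cosβ = 38.7943
L = r1·wrap1 + r2·wrap2 + 2·C·cosβ = 19·3.3471 + 15·2.9361 + 2·38.7943 = 185.2248

L=185.225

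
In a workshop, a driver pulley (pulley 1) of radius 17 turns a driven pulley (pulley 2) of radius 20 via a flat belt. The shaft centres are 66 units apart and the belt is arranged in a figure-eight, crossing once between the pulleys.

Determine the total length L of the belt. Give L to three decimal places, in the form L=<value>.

L=269.585

crossed belt: β = asin((r1+r2)/C) = asin(37/66) = 34.0977°
wrap1 = wrap2 = π + 2β = 248.1954°
tangent length = C·cosβ = 54.6535
L = (r1+r2)·wrap + 2·C·cosβ = 37·4.3318 + 2·54.6535 = 269.5845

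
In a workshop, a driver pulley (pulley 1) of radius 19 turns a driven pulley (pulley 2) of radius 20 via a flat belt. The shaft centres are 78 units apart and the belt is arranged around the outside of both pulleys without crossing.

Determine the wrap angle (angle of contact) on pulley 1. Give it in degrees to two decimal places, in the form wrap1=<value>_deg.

wrap1=178.53_deg

open belt: β = asin((r2−r1)/C) = asin(1/78) = 0.7346°
wrap1 = π − 2β = 178.5308°
wrap2 = π + 2β = 181.4692°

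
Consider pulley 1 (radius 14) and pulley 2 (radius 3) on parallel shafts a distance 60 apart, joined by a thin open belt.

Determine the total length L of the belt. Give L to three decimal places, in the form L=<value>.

L=175.429

open belt: β = asin((r2−r1)/C) = asin(-11/60) = -10.5640°
wrap1 = π − 2β = 201.1280°
wrap2 = π + 2β = 158.8720°
tangent length = C·cosβ = 58.9830
L = r1·wrap1 + r2·wrap2 + 2·C·cosβ = 14·3.5103 + 3·2.7728 + 2·58.9830 = 175.4294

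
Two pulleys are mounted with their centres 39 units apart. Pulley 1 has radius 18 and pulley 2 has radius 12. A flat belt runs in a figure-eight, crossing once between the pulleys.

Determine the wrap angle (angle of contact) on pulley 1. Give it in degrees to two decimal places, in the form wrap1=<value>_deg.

crossed belt: β = asin((r1+r2)/C) = asin(30/39) = 50.2849°
wrap1 = wrap2 = π + 2β = 280.5697°

wrap1=280.57_deg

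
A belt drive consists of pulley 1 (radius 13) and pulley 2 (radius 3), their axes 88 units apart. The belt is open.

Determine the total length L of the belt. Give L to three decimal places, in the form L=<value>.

open belt: β = asin((r2−r1)/C) = asin(-10/88) = -6.5250°
wrap1 = π − 2β = 193.0500°
wrap2 = π + 2β = 166.9500°
tangent length = C·cosβ = 87.4300
L = r1·wrap1 + r2·wrap2 + 2·C·cosβ = 13·3.3694 + 3·2.9138 + 2·87.4300 = 227.4031

L=227.403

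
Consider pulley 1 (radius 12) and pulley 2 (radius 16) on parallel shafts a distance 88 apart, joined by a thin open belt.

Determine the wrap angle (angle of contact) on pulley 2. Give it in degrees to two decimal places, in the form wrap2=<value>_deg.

open belt: β = asin((r2−r1)/C) = asin(4/88) = 2.6053°
wrap1 = π − 2β = 174.7895°
wrap2 = π + 2β = 185.2105°

wrap2=185.21_deg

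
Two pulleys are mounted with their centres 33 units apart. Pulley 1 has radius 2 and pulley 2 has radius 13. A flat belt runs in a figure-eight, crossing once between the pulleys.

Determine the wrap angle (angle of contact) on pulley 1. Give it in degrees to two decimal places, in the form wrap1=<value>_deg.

wrap1=234.07_deg

crossed belt: β = asin((r1+r2)/C) = asin(15/33) = 27.0357°
wrap1 = wrap2 = π + 2β = 234.0714°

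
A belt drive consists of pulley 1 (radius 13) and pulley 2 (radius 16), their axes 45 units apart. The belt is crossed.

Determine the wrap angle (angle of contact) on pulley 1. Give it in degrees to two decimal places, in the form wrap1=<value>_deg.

crossed belt: β = asin((r1+r2)/C) = asin(29/45) = 40.1240°
wrap1 = wrap2 = π + 2β = 260.2481°

wrap1=260.25_deg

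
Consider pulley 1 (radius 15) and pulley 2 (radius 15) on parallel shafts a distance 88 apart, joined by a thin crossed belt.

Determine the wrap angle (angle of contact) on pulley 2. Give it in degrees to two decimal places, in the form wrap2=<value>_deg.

crossed belt: β = asin((r1+r2)/C) = asin(30/88) = 19.9323°
wrap1 = wrap2 = π + 2β = 219.8645°

wrap2=219.86_deg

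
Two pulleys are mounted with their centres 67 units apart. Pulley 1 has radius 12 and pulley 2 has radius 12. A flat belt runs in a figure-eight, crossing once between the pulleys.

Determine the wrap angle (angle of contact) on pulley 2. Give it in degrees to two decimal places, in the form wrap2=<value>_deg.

crossed belt: β = asin((r1+r2)/C) = asin(24/67) = 20.9902°
wrap1 = wrap2 = π + 2β = 221.9805°

wrap2=221.98_deg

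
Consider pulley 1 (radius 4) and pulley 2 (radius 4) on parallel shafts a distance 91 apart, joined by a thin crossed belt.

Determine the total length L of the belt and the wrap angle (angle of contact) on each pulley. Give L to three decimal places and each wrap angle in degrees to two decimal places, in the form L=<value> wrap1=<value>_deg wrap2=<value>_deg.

L=207.836 wrap1=190.09_deg wrap2=190.09_deg

crossed belt: β = asin((r1+r2)/C) = asin(8/91) = 5.0435°
wrap1 = wrap2 = π + 2β = 190.0870°
tangent length = C·cosβ = 90.6477
L = (r1+r2)·wrap + 2·C·cosβ = 8·3.3176 + 2·90.6477 = 207.8365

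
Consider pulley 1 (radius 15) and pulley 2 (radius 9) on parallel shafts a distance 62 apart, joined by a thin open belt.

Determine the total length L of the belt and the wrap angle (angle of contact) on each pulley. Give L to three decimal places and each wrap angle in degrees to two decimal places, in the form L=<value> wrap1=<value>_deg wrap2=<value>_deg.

open belt: β = asin((r2−r1)/C) = asin(-6/62) = -5.5534°
wrap1 = π − 2β = 191.1069°
wrap2 = π + 2β = 168.8931°
tangent length = C·cosβ = 61.7090
L = r1·wrap1 + r2·wrap2 + 2·C·cosβ = 15·3.3354 + 9·2.9477 + 2·61.7090 = 199.9793

L=199.979 wrap1=191.11_deg wrap2=168.89_deg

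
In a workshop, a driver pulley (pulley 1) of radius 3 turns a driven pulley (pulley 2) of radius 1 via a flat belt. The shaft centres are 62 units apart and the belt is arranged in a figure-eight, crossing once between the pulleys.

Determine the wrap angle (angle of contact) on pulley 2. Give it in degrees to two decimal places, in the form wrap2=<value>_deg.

crossed belt: β = asin((r1+r2)/C) = asin(4/62) = 3.6991°
wrap1 = wrap2 = π + 2β = 187.3981°

wrap2=187.40_deg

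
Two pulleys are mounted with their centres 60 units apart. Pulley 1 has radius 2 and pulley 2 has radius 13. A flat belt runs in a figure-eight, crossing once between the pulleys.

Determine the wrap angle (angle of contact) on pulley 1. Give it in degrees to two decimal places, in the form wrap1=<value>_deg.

wrap1=208.96_deg

crossed belt: β = asin((r1+r2)/C) = asin(15/60) = 14.4775°
wrap1 = wrap2 = π + 2β = 208.9550°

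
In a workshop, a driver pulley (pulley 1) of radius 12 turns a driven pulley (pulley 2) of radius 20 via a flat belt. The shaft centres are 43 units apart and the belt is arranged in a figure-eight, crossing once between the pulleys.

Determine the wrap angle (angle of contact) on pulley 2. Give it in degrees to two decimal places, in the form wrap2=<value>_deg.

wrap2=276.18_deg

crossed belt: β = asin((r1+r2)/C) = asin(32/43) = 48.0892°
wrap1 = wrap2 = π + 2β = 276.1785°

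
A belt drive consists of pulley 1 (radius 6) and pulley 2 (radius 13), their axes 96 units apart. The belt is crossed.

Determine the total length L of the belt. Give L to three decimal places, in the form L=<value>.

L=255.463

crossed belt: β = asin((r1+r2)/C) = asin(19/96) = 11.4152°
wrap1 = wrap2 = π + 2β = 202.8303°
tangent length = C·cosβ = 94.1010
L = (r1+r2)·wrap + 2·C·cosβ = 19·3.5401 + 2·94.1010 = 255.4631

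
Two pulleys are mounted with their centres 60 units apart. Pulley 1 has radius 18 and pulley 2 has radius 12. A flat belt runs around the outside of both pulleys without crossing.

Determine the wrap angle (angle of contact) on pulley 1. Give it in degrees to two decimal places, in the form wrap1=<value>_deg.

wrap1=191.48_deg

open belt: β = asin((r2−r1)/C) = asin(-6/60) = -5.7392°
wrap1 = π − 2β = 191.4783°
wrap2 = π + 2β = 168.5217°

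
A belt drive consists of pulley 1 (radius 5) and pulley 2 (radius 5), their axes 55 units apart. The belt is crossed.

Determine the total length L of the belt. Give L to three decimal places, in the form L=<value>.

L=143.239

crossed belt: β = asin((r1+r2)/C) = asin(10/55) = 10.4757°
wrap1 = wrap2 = π + 2β = 200.9514°
tangent length = C·cosβ = 54.0833
L = (r1+r2)·wrap + 2·C·cosβ = 10·3.5073 + 2·54.0833 = 143.2392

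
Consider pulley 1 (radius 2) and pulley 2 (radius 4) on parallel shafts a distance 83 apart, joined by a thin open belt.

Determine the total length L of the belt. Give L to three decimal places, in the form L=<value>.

open belt: β = asin((r2−r1)/C) = asin(2/83) = 1.3808°
wrap1 = π − 2β = 177.2385°
wrap2 = π + 2β = 182.7615°
tangent length = C·cosβ = 82.9759
L = r1·wrap1 + r2·wrap2 + 2·C·cosβ = 2·3.0934 + 4·3.1898 + 2·82.9759 = 184.8978

L=184.898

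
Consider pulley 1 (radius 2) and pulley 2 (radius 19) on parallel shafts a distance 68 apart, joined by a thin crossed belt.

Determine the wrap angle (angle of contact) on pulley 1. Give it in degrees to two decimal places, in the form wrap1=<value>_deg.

wrap1=215.98_deg

crossed belt: β = asin((r1+r2)/C) = asin(21/68) = 17.9883°
wrap1 = wrap2 = π + 2β = 215.9767°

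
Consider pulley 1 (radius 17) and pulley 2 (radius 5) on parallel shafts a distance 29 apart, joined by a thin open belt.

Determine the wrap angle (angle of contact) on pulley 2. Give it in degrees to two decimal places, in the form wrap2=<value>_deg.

wrap2=131.11_deg

open belt: β = asin((r2−r1)/C) = asin(-12/29) = -24.4433°
wrap1 = π − 2β = 228.8867°
wrap2 = π + 2β = 131.1133°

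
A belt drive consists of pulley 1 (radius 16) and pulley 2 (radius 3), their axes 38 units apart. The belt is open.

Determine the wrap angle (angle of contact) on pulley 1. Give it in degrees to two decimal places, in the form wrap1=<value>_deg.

open belt: β = asin((r2−r1)/C) = asin(-13/38) = -20.0052°
wrap1 = π − 2β = 220.0104°
wrap2 = π + 2β = 139.9896°

wrap1=220.01_deg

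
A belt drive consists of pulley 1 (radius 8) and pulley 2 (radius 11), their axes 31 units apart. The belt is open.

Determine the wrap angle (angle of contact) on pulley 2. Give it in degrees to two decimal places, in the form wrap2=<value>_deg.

open belt: β = asin((r2−r1)/C) = asin(3/31) = 5.5534°
wrap1 = π − 2β = 168.8931°
wrap2 = π + 2β = 191.1069°

wrap2=191.11_deg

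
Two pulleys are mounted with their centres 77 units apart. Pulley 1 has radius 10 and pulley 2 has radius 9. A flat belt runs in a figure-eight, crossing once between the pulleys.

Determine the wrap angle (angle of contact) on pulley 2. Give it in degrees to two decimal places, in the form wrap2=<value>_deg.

wrap2=208.57_deg

crossed belt: β = asin((r1+r2)/C) = asin(19/77) = 14.2855°
wrap1 = wrap2 = π + 2β = 208.5709°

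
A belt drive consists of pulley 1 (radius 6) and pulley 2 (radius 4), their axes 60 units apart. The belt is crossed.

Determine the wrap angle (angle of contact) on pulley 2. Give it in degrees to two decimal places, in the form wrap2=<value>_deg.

wrap2=199.19_deg

crossed belt: β = asin((r1+r2)/C) = asin(10/60) = 9.5941°
wrap1 = wrap2 = π + 2β = 199.1881°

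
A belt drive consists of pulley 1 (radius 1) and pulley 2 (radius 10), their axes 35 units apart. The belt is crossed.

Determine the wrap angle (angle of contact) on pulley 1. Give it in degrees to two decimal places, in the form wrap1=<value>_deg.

crossed belt: β = asin((r1+r2)/C) = asin(11/35) = 18.3177°
wrap1 = wrap2 = π + 2β = 216.6354°

wrap1=216.64_deg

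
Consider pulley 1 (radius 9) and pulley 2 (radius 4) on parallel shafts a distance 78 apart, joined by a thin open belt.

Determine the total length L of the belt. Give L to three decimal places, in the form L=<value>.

L=197.161

open belt: β = asin((r2−r1)/C) = asin(-5/78) = -3.6753°
wrap1 = π − 2β = 187.3507°
wrap2 = π + 2β = 172.6493°
tangent length = C·cosβ = 77.8396
L = r1·wrap1 + r2·wrap2 + 2·C·cosβ = 9·3.2699 + 4·3.0133 + 2·77.8396 = 197.1613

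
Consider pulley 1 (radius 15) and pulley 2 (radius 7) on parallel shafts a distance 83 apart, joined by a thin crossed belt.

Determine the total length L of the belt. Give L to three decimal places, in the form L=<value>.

L=240.981

crossed belt: β = asin((r1+r2)/C) = asin(22/83) = 15.3705°
wrap1 = wrap2 = π + 2β = 210.7411°
tangent length = C·cosβ = 80.0312
L = (r1+r2)·wrap + 2·C·cosβ = 22·3.6781 + 2·80.0312 = 240.9812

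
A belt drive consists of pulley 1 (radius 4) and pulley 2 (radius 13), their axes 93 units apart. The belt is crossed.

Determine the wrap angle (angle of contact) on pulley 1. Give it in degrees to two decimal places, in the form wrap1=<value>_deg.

crossed belt: β = asin((r1+r2)/C) = asin(17/93) = 10.5326°
wrap1 = wrap2 = π + 2β = 201.0653°

wrap1=201.07_deg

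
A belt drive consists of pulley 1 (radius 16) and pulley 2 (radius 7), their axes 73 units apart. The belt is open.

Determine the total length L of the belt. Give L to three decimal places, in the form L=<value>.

L=219.368

open belt: β = asin((r2−r1)/C) = asin(-9/73) = -7.0819°
wrap1 = π − 2β = 194.1638°
wrap2 = π + 2β = 165.8362°
tangent length = C·cosβ = 72.4431
L = r1·wrap1 + r2·wrap2 + 2·C·cosβ = 16·3.3888 + 7·2.8944 + 2·72.4431 = 219.3676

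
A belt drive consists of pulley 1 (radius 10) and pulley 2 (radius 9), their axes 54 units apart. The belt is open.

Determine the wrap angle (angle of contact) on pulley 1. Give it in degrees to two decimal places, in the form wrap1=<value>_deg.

open belt: β = asin((r2−r1)/C) = asin(-1/54) = -1.0611°
wrap1 = π − 2β = 182.1222°
wrap2 = π + 2β = 177.8778°

wrap1=182.12_deg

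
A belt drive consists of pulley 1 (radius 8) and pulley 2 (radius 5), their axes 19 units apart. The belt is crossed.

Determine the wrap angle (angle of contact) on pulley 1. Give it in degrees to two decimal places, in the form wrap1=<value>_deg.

crossed belt: β = asin((r1+r2)/C) = asin(13/19) = 43.1736°
wrap1 = wrap2 = π + 2β = 266.3471°

wrap1=266.35_deg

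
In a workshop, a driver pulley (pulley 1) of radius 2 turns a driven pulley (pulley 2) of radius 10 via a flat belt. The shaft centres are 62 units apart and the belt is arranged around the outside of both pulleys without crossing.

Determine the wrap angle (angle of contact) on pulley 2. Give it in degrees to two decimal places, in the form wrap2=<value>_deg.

open belt: β = asin((r2−r1)/C) = asin(8/62) = 7.4137°
wrap1 = π − 2β = 165.1727°
wrap2 = π + 2β = 194.8273°

wrap2=194.83_deg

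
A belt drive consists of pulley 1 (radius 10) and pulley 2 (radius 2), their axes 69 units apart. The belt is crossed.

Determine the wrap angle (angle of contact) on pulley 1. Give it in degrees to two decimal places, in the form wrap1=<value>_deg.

wrap1=200.03_deg

crossed belt: β = asin((r1+r2)/C) = asin(12/69) = 10.0154°
wrap1 = wrap2 = π + 2β = 200.0308°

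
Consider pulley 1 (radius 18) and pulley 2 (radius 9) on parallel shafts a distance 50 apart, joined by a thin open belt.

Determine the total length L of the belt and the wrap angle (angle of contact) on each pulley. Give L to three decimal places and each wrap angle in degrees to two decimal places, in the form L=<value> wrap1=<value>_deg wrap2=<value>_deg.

L=186.447 wrap1=200.74_deg wrap2=159.26_deg

open belt: β = asin((r2−r1)/C) = asin(-9/50) = -10.3698°
wrap1 = π − 2β = 200.7395°
wrap2 = π + 2β = 159.2605°
tangent length = C·cosβ = 49.1833
L = r1·wrap1 + r2·wrap2 + 2·C·cosβ = 18·3.5036 + 9·2.7796 + 2·49.1833 = 186.4474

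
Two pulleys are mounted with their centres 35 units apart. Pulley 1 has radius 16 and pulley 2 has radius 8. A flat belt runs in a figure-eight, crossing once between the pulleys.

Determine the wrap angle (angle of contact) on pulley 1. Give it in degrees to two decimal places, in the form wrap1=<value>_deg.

crossed belt: β = asin((r1+r2)/C) = asin(24/35) = 43.2918°
wrap1 = wrap2 = π + 2β = 266.5836°

wrap1=266.58_deg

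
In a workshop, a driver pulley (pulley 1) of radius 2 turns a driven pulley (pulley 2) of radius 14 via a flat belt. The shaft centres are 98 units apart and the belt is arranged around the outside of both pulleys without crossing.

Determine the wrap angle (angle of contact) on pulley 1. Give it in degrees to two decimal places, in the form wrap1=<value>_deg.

open belt: β = asin((r2−r1)/C) = asin(12/98) = 7.0335°
wrap1 = π − 2β = 165.9331°
wrap2 = π + 2β = 194.0669°

wrap1=165.93_deg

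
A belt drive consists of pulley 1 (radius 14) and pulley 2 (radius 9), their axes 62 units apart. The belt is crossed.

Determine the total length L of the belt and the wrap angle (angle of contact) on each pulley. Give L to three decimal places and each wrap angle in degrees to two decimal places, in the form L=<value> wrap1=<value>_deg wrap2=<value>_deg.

L=204.891 wrap1=223.55_deg wrap2=223.55_deg

crossed belt: β = asin((r1+r2)/C) = asin(23/62) = 21.7753°
wrap1 = wrap2 = π + 2β = 223.5506°
tangent length = C·cosβ = 57.5760
L = (r1+r2)·wrap + 2·C·cosβ = 23·3.9017 + 2·57.5760 = 204.8910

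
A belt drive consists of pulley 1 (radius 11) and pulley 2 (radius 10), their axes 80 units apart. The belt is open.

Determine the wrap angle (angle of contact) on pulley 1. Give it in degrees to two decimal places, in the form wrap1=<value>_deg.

open belt: β = asin((r2−r1)/C) = asin(-1/80) = -0.7162°
wrap1 = π − 2β = 181.4324°
wrap2 = π + 2β = 178.5676°

wrap1=181.43_deg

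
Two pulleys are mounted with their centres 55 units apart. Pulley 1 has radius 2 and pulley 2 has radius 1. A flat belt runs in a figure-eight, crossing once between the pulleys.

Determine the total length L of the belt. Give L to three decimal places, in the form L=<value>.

crossed belt: β = asin((r1+r2)/C) = asin(3/55) = 3.1268°
wrap1 = wrap2 = π + 2β = 186.2536°
tangent length = C·cosβ = 54.9181
L = (r1+r2)·wrap + 2·C·cosβ = 3·3.2507 + 2·54.9181 = 119.5885

L=119.588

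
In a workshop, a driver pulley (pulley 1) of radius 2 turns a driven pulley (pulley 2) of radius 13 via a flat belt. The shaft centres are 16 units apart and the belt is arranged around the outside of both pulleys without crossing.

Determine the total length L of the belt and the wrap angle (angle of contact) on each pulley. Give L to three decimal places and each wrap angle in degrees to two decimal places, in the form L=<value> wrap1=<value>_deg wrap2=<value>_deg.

L=87.039 wrap1=93.13_deg wrap2=266.87_deg

open belt: β = asin((r2−r1)/C) = asin(11/16) = 43.4325°
wrap1 = π − 2β = 93.1349°
wrap2 = π + 2β = 266.8651°
tangent length = C·cosβ = 11.6190
L = r1·wrap1 + r2·wrap2 + 2·C·cosβ = 2·1.6255 + 13·4.6577 + 2·11.6190 = 87.0387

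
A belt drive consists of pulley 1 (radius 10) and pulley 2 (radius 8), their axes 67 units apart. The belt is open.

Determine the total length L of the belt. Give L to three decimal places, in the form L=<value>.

open belt: β = asin((r2−r1)/C) = asin(-2/67) = -1.7106°
wrap1 = π − 2β = 183.4212°
wrap2 = π + 2β = 176.5788°
tangent length = C·cosβ = 66.9701
L = r1·wrap1 + r2·wrap2 + 2·C·cosβ = 10·3.2013 + 8·3.0819 + 2·66.9701 = 190.6084

L=190.608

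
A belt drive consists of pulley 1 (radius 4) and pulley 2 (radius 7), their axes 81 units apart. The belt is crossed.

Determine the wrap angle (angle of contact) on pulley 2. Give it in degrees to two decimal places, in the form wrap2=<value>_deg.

wrap2=195.61_deg

crossed belt: β = asin((r1+r2)/C) = asin(11/81) = 7.8050°
wrap1 = wrap2 = π + 2β = 195.6101°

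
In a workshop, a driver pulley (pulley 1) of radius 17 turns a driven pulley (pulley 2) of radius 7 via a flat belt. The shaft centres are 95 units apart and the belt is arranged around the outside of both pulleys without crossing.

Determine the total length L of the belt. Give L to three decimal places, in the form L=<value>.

open belt: β = asin((r2−r1)/C) = asin(-10/95) = -6.0423°
wrap1 = π − 2β = 192.0847°
wrap2 = π + 2β = 167.9153°
tangent length = C·cosβ = 94.4722
L = r1·wrap1 + r2·wrap2 + 2·C·cosβ = 17·3.3525 + 7·2.9307 + 2·94.4722 = 266.4518

L=266.452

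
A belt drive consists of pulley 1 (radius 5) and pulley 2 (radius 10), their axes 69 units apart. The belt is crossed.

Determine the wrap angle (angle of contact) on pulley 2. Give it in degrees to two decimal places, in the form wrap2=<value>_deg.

crossed belt: β = asin((r1+r2)/C) = asin(15/69) = 12.5559°
wrap1 = wrap2 = π + 2β = 205.1117°

wrap2=205.11_deg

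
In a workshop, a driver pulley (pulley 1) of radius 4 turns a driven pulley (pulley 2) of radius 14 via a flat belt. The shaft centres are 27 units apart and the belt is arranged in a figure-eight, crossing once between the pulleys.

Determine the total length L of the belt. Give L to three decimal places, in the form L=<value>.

crossed belt: β = asin((r1+r2)/C) = asin(18/27) = 41.8103°
wrap1 = wrap2 = π + 2β = 263.6206°
tangent length = C·cosβ = 20.1246
L = (r1+r2)·wrap + 2·C·cosβ = 18·4.6010 + 2·20.1246 = 123.0681

L=123.068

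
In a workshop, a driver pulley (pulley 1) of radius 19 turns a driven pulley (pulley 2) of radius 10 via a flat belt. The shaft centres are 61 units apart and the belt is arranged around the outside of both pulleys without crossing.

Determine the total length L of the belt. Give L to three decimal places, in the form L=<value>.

L=214.436

open belt: β = asin((r2−r1)/C) = asin(-9/61) = -8.4844°
wrap1 = π − 2β = 196.9689°
wrap2 = π + 2β = 163.0311°
tangent length = C·cosβ = 60.3324
L = r1·wrap1 + r2·wrap2 + 2·C·cosβ = 19·3.4378 + 10·2.8454 + 2·60.3324 = 214.4365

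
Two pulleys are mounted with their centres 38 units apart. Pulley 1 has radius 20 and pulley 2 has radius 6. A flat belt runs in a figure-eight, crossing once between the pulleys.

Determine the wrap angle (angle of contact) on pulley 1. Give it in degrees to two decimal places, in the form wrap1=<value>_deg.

crossed belt: β = asin((r1+r2)/C) = asin(26/38) = 43.1736°
wrap1 = wrap2 = π + 2β = 266.3471°

wrap1=266.35_deg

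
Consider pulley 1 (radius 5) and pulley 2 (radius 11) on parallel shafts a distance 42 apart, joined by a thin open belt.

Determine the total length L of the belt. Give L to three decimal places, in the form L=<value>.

L=135.124

open belt: β = asin((r2−r1)/C) = asin(6/42) = 8.2132°
wrap1 = π − 2β = 163.5736°
wrap2 = π + 2β = 196.4264°
tangent length = C·cosβ = 41.5692
L = r1·wrap1 + r2·wrap2 + 2·C·cosβ = 5·2.8549 + 11·3.4283 + 2·41.5692 = 135.1241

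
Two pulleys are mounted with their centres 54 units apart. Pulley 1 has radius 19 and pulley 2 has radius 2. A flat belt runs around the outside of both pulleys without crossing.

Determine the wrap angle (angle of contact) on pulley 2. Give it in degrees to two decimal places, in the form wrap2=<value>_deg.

wrap2=143.30_deg

open belt: β = asin((r2−r1)/C) = asin(-17/54) = -18.3496°
wrap1 = π − 2β = 216.6993°
wrap2 = π + 2β = 143.3007°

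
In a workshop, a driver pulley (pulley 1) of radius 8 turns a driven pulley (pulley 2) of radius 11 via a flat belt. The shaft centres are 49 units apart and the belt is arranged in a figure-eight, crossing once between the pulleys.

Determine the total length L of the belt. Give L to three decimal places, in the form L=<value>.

L=165.154

crossed belt: β = asin((r1+r2)/C) = asin(19/49) = 22.8149°
wrap1 = wrap2 = π + 2β = 225.6298°
tangent length = C·cosβ = 45.1664
L = (r1+r2)·wrap + 2·C·cosβ = 19·3.9380 + 2·45.1664 = 165.1544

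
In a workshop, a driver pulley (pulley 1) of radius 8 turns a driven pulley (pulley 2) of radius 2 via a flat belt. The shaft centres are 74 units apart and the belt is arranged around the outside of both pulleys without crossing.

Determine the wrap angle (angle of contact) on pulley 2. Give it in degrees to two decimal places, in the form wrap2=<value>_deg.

wrap2=170.70_deg

open belt: β = asin((r2−r1)/C) = asin(-6/74) = -4.6507°
wrap1 = π − 2β = 189.3014°
wrap2 = π + 2β = 170.6986°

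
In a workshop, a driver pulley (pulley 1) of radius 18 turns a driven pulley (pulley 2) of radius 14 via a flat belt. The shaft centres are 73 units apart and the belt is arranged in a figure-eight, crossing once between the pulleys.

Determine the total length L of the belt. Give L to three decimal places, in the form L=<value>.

crossed belt: β = asin((r1+r2)/C) = asin(32/73) = 25.9990°
wrap1 = wrap2 = π + 2β = 231.9981°
tangent length = C·cosβ = 65.6125
L = (r1+r2)·wrap + 2·C·cosβ = 32·4.0491 + 2·65.6125 = 260.7972

L=260.797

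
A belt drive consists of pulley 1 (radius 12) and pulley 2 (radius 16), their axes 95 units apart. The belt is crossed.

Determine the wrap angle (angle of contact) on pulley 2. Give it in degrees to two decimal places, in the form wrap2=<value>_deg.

wrap2=214.28_deg

crossed belt: β = asin((r1+r2)/C) = asin(28/95) = 17.1418°
wrap1 = wrap2 = π + 2β = 214.2835°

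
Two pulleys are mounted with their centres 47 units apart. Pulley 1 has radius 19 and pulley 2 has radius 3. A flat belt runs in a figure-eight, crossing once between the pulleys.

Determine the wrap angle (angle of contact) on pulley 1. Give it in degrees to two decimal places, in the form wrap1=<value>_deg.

wrap1=235.82_deg

crossed belt: β = asin((r1+r2)/C) = asin(22/47) = 27.9101°
wrap1 = wrap2 = π + 2β = 235.8201°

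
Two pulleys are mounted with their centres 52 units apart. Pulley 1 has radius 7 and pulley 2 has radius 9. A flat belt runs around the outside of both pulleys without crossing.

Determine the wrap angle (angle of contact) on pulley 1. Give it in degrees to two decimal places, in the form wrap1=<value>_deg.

open belt: β = asin((r2−r1)/C) = asin(2/52) = 2.2042°
wrap1 = π − 2β = 175.5915°
wrap2 = π + 2β = 184.4085°

wrap1=175.59_deg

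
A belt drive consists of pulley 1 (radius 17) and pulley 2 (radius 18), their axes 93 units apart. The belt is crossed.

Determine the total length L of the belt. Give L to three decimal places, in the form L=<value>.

crossed belt: β = asin((r1+r2)/C) = asin(35/93) = 22.1074°
wrap1 = wrap2 = π + 2β = 224.2148°
tangent length = C·cosβ = 86.1626
L = (r1+r2)·wrap + 2·C·cosβ = 35·3.9133 + 2·86.1626 = 309.2903

L=309.290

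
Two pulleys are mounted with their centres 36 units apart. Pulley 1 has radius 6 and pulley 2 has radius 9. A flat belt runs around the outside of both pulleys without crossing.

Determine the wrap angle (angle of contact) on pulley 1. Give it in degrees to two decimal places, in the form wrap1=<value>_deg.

wrap1=170.44_deg

open belt: β = asin((r2−r1)/C) = asin(3/36) = 4.7802°
wrap1 = π − 2β = 170.4396°
wrap2 = π + 2β = 189.5604°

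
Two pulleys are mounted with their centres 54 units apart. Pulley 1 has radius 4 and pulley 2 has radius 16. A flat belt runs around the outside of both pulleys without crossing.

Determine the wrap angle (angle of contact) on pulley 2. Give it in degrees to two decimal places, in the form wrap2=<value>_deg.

open belt: β = asin((r2−r1)/C) = asin(12/54) = 12.8396°
wrap1 = π − 2β = 154.3208°
wrap2 = π + 2β = 205.6792°

wrap2=205.68_deg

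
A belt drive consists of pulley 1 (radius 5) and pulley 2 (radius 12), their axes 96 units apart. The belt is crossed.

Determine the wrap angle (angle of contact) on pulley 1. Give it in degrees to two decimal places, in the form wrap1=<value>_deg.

crossed belt: β = asin((r1+r2)/C) = asin(17/96) = 10.1999°
wrap1 = wrap2 = π + 2β = 200.3998°

wrap1=200.40_deg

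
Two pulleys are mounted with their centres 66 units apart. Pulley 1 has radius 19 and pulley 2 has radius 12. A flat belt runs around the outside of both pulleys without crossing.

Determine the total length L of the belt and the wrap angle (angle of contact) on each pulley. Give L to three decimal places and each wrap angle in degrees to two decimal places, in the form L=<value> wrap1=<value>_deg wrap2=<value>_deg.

L=230.132 wrap1=192.18_deg wrap2=167.82_deg

open belt: β = asin((r2−r1)/C) = asin(-7/66) = -6.0883°
wrap1 = π − 2β = 192.1766°
wrap2 = π + 2β = 167.8234°
tangent length = C·cosβ = 65.6277
L = r1·wrap1 + r2·wrap2 + 2·C·cosβ = 19·3.3541 + 12·2.9291 + 2·65.6277 = 230.1325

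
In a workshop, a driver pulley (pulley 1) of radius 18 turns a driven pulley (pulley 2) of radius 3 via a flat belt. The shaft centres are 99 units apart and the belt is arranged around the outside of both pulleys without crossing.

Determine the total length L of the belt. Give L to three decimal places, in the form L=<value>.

L=266.251

open belt: β = asin((r2−r1)/C) = asin(-15/99) = -8.7147°
wrap1 = π − 2β = 197.4295°
wrap2 = π + 2β = 162.5705°
tangent length = C·cosβ = 97.8570
L = r1·wrap1 + r2·wrap2 + 2·C·cosβ = 18·3.4458 + 3·2.8374 + 2·97.8570 = 266.2506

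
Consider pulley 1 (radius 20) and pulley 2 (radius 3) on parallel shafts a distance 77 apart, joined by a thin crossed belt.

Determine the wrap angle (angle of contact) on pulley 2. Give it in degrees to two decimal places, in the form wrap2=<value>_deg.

wrap2=214.76_deg

crossed belt: β = asin((r1+r2)/C) = asin(23/77) = 17.3796°
wrap1 = wrap2 = π + 2β = 214.7592°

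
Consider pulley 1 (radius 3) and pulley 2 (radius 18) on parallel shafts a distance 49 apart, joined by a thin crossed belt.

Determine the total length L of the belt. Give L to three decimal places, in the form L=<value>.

crossed belt: β = asin((r1+r2)/C) = asin(21/49) = 25.3769°
wrap1 = wrap2 = π + 2β = 230.7539°
tangent length = C·cosβ = 44.2719
L = (r1+r2)·wrap + 2·C·cosβ = 21·4.0274 + 2·44.2719 = 173.1195

L=173.119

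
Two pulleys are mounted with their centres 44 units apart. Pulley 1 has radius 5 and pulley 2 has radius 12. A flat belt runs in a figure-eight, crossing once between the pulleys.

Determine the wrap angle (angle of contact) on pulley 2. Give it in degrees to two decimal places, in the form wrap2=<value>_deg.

wrap2=225.46_deg

crossed belt: β = asin((r1+r2)/C) = asin(17/44) = 22.7284°
wrap1 = wrap2 = π + 2β = 225.4568°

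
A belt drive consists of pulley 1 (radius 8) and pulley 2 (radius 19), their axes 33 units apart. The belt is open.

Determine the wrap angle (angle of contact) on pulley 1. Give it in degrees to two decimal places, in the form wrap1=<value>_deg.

open belt: β = asin((r2−r1)/C) = asin(11/33) = 19.4712°
wrap1 = π − 2β = 141.0576°
wrap2 = π + 2β = 218.9424°

wrap1=141.06_deg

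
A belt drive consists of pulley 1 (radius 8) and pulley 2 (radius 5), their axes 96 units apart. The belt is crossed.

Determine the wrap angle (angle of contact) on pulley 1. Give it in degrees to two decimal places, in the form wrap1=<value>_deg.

wrap1=195.57_deg

crossed belt: β = asin((r1+r2)/C) = asin(13/96) = 7.7827°
wrap1 = wrap2 = π + 2β = 195.5654°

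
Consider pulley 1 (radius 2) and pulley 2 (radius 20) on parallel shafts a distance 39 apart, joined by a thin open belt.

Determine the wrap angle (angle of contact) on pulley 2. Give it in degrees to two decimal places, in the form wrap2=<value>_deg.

wrap2=234.97_deg

open belt: β = asin((r2−r1)/C) = asin(18/39) = 27.4864°
wrap1 = π − 2β = 125.0271°
wrap2 = π + 2β = 234.9729°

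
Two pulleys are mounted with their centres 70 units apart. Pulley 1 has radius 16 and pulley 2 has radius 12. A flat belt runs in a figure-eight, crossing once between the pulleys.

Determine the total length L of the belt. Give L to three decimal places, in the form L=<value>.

L=239.322

crossed belt: β = asin((r1+r2)/C) = asin(28/70) = 23.5782°
wrap1 = wrap2 = π + 2β = 227.1564°
tangent length = C·cosβ = 64.1561
L = (r1+r2)·wrap + 2·C·cosβ = 28·3.9646 + 2·64.1561 = 239.3217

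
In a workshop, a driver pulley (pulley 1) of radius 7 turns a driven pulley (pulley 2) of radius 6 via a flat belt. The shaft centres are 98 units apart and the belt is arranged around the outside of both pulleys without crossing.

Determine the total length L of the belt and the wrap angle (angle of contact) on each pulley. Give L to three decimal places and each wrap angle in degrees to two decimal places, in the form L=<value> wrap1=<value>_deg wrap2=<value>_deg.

open belt: β = asin((r2−r1)/C) = asin(-1/98) = -0.5847°
wrap1 = π − 2β = 181.1693°
wrap2 = π + 2β = 178.8307°
tangent length = C·cosβ = 97.9949
L = r1·wrap1 + r2·wrap2 + 2·C·cosβ = 7·3.1620 + 6·3.1212 + 2·97.9949 = 236.8509

L=236.851 wrap1=181.17_deg wrap2=178.83_deg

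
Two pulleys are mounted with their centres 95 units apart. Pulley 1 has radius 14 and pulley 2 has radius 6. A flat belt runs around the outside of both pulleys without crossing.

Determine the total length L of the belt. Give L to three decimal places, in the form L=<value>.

L=253.506

open belt: β = asin((r2−r1)/C) = asin(-8/95) = -4.8306°
wrap1 = π − 2β = 189.6613°
wrap2 = π + 2β = 170.3387°
tangent length = C·cosβ = 94.6626
L = r1·wrap1 + r2·wrap2 + 2·C·cosβ = 14·3.3102 + 6·2.9730 + 2·94.6626 = 253.5059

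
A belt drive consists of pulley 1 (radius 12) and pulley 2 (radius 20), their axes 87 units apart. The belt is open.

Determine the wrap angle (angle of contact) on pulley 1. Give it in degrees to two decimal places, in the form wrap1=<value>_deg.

open belt: β = asin((r2−r1)/C) = asin(8/87) = 5.2760°
wrap1 = π − 2β = 169.4479°
wrap2 = π + 2β = 190.5521°

wrap1=169.45_deg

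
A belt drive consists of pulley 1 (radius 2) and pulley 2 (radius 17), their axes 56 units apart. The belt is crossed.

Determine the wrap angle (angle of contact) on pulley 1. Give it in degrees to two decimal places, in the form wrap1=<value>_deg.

wrap1=219.67_deg

crossed belt: β = asin((r1+r2)/C) = asin(19/56) = 19.8334°
wrap1 = wrap2 = π + 2β = 219.6667°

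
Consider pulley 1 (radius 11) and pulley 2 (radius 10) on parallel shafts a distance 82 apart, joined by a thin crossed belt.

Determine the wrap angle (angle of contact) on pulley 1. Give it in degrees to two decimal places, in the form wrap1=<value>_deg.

crossed belt: β = asin((r1+r2)/C) = asin(21/82) = 14.8386°
wrap1 = wrap2 = π + 2β = 209.6773°

wrap1=209.68_deg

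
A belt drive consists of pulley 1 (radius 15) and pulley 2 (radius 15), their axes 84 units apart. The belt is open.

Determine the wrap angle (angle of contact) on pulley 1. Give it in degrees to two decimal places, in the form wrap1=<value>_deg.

open belt: β = asin((r2−r1)/C) = asin(0/84) = 0.0000°
wrap1 = π − 2β = 180.0000°
wrap2 = π + 2β = 180.0000°

wrap1=180.00_deg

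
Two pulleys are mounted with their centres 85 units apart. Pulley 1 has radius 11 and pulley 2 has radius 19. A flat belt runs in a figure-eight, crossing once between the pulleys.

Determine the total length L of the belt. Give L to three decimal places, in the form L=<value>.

crossed belt: β = asin((r1+r2)/C) = asin(30/85) = 20.6673°
wrap1 = wrap2 = π + 2β = 221.3346°
tangent length = C·cosβ = 79.5299
L = (r1+r2)·wrap + 2·C·cosβ = 30·3.8630 + 2·79.5299 = 274.9503

L=274.950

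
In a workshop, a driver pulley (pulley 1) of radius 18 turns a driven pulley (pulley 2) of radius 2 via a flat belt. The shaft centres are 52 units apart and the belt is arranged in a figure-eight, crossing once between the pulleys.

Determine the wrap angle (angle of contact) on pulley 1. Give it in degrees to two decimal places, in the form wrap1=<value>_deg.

wrap1=225.24_deg

crossed belt: β = asin((r1+r2)/C) = asin(20/52) = 22.6199°
wrap1 = wrap2 = π + 2β = 225.2397°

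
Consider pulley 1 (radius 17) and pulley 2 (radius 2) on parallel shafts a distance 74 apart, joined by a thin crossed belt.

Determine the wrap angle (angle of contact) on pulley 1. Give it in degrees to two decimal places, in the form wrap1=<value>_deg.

crossed belt: β = asin((r1+r2)/C) = asin(19/74) = 14.8777°
wrap1 = wrap2 = π + 2β = 209.7554°

wrap1=209.76_deg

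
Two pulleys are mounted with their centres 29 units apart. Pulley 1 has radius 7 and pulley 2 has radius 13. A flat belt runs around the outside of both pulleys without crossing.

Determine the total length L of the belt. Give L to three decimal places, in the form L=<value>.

L=122.078

open belt: β = asin((r2−r1)/C) = asin(6/29) = 11.9405°
wrap1 = π − 2β = 156.1189°
wrap2 = π + 2β = 203.8811°
tangent length = C·cosβ = 28.3725
L = r1·wrap1 + r2·wrap2 + 2·C·cosβ = 7·2.7248 + 13·3.5584 + 2·28.3725 = 122.0777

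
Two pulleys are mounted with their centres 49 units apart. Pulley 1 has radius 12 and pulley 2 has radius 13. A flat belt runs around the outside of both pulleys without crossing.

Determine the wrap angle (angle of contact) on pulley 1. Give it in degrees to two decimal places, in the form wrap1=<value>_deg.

open belt: β = asin((r2−r1)/C) = asin(1/49) = 1.1694°
wrap1 = π − 2β = 177.6612°
wrap2 = π + 2β = 182.3388°

wrap1=177.66_deg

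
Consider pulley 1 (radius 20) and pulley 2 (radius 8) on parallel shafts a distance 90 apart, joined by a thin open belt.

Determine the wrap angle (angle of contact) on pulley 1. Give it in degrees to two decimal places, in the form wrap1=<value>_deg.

open belt: β = asin((r2−r1)/C) = asin(-12/90) = -7.6623°
wrap1 = π − 2β = 195.3245°
wrap2 = π + 2β = 164.6755°

wrap1=195.32_deg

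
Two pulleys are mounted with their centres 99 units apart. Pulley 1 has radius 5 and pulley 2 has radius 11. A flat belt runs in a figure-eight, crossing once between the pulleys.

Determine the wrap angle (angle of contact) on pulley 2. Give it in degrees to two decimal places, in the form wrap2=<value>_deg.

wrap2=198.60_deg

crossed belt: β = asin((r1+r2)/C) = asin(16/99) = 9.3007°
wrap1 = wrap2 = π + 2β = 198.6014°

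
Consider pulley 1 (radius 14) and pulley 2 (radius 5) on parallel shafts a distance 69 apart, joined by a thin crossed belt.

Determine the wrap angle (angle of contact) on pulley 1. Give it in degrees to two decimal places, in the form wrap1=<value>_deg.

wrap1=211.97_deg

crossed belt: β = asin((r1+r2)/C) = asin(19/69) = 15.9836°
wrap1 = wrap2 = π + 2β = 211.9672°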